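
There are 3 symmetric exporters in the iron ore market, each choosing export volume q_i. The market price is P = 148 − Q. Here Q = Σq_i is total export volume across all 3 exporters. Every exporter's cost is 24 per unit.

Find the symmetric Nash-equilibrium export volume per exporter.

31

A representative exporter's profit is π_i = q_i(148 − Q) − 24q_i, with Q = q_i + Σ_{j≠i} q_j.
First-order condition: 124 − 2q_i − Σ_{j≠i} q_j = 0.
With identical exporters, set every q_j = q: then 124 − 2q − 2q = 0, i.e. q = 124/4 = 31.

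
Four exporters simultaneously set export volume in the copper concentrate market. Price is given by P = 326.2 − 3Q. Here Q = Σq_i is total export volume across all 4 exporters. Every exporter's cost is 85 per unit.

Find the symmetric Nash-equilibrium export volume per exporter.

A representative exporter's profit is π_i = q_i(326.2 − 3Q) − 85q_i, with Q = q_i + Σ_{j≠i} q_j.
First-order condition: 241.2 − 6q_i − 3Σ_{j≠i} q_j = 0.
Imposing symmetry (q_j = q for all j) turns Σ_{j≠i} q_j into 3q, so 241.2 = 15q and q = 16.08.

16.08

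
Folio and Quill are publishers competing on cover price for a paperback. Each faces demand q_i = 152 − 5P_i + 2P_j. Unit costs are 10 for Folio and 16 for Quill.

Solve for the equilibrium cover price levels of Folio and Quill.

25.875, 28.375

Folio's profit: π = (P_{Folio} − 10)(152 − 5P_{Folio} + 2P_{Quill}).
∂π/∂P_{Folio} = 202 − 10P_{Folio} + 2P_{Quill} = 0 ⇒ P_{Folio} = 20.2 + 0.2P_{Quill}.
Similarly P_{Quill} = 23.2 + 0.2P_{Folio}.
Plugging P_{Quill} into Folio's best response: P_{Folio} = 20.2 + 0.2(23.2 + 0.2P_{Folio}) ⇒ 0.96P_{Folio} = 24.84, so P_{Folio} = 25.875.
Then P_{Quill} = 23.2 + 0.2·25.875 = 28.375.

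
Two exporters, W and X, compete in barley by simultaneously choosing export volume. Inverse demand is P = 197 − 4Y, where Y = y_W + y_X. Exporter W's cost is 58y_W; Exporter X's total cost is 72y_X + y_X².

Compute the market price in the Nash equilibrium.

Exporter W's profit: π = y_W(197 − 4(y_W + y_X)) − 58y_W.
∂π/∂y_W = 139 − 8y_W − 4y_X = 0, so y_W = 17.375 − 0.5y_X.
For X: ∂π/∂y_X = 125 − 10y_X − 4y_W = 0 ⇒ y_X = 12.5 − 0.4y_W.
Solving the two reaction functions simultaneously: (1 − (−0.5)(−0.4))y_W = 17.375 − 0.5·12.5, so 0.8y_W = 11.125 and y_W = 445/32.
Then y_X = 12.5 − 0.4·(445/32) = 6.9375.
Equilibrium price: P = 197 − 4·(667/32) = 113.625.

113.625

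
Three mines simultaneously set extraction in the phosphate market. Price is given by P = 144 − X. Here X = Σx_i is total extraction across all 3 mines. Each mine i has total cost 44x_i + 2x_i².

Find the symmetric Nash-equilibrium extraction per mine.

12.5

A representative mine's profit is π_i = x_i(144 − X) − 44x_i − 2x_i², with X = x_i + Σ_{j≠i} x_j.
First-order condition: 100 − 6x_i − Σ_{j≠i} x_j = 0.
In a symmetric equilibrium every mine chooses the same x, so Σ_{j≠i} x_j = 2x. The condition becomes 100 − 8x = 0, giving x = 100/8 = 12.5.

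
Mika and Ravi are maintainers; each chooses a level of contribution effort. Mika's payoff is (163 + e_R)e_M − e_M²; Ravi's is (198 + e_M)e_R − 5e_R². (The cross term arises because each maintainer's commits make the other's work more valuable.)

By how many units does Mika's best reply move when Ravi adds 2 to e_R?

Expanding Mika's payoff: 163e_M + e_Re_M − e_M².
∂π/∂e_M = 163 + e_R − 2e_M = 0, so e_M = 81.5 + 0.5e_R.
The reaction-function slope is 0.5, so a 2-unit rise in e_R moves e_M by 0.5 × 2 = 1. Mika's best response rises — the actions are strategic complements.

1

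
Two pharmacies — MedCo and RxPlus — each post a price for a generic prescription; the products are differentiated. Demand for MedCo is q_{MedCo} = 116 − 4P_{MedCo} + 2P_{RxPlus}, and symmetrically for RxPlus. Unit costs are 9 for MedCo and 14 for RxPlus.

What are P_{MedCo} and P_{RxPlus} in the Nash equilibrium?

26, 28

MedCo's profit: π = (P_{MedCo} − 9)(116 − 4P_{MedCo} + 2P_{RxPlus}).
∂π/∂P_{MedCo} = 152 − 8P_{MedCo} + 2P_{RxPlus} = 0 ⇒ P_{MedCo} = 19 + 0.25P_{RxPlus}.
Similarly P_{RxPlus} = 21.5 + 0.25P_{MedCo}.
Substituting the second reaction function into the first: P_{MedCo} = 19 + 0.25(21.5 + 0.25P_{MedCo}), which gives 0.9375P_{MedCo} = 24.375 ⇒ P_{MedCo} = 26.
Then P_{RxPlus} = 21.5 + 0.25·26 = 28.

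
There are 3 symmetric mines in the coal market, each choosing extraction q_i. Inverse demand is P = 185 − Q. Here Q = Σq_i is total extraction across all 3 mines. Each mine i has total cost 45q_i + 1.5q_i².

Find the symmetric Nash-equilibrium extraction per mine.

20

A representative mine's profit is π_i = q_i(185 − Q) − 45q_i − 1.5q_i², with Q = q_i + Σ_{j≠i} q_j.
First-order condition: 140 − 5q_i − Σ_{j≠i} q_j = 0.
In a symmetric equilibrium every mine chooses the same q, so Σ_{j≠i} q_j = 2q. The condition becomes 140 − 7q = 0, giving q = 140/7 = 20.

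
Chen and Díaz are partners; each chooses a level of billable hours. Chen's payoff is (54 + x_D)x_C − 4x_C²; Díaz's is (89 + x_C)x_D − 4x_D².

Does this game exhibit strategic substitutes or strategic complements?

Expanding Chen's payoff: 54x_C + x_Dx_C − 4x_C².
∂π/∂x_C = 54 + x_D − 8x_C = 0, so x_C = 6.75 + 0.125x_D.
The best-response slope dx_C/dx_D = 0.125 > 0: the reaction function is upward-sloping, so the choices are strategic complements.

strategic complements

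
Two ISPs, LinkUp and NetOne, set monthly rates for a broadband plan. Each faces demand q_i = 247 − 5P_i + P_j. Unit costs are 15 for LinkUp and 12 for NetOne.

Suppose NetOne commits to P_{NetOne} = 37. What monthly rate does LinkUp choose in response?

35.9

LinkUp's profit: π = (P_{LinkUp} − 15)(247 − 5P_{LinkUp} + P_{NetOne}).
∂π/∂P_{LinkUp} = 322 − 10P_{LinkUp} + P_{NetOne} = 0 ⇒ P_{LinkUp} = 32.2 + 0.1P_{NetOne}.
At P_{NetOne} = 37: P_{LinkUp} = 32.2 + 0.1·37 = 35.9.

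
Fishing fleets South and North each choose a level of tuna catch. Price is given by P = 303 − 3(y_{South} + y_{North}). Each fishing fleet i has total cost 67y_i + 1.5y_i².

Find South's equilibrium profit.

1740.5

Fishing fleet South's profit: π = y_{South}(303 − 3(y_{South} + y_{North})) − 67y_{South} − 1.5y_{South}².
∂π/∂y_{South} = 236 − 9y_{South} − 3y_{North} = 0, so y_{South} = 236/9 − (1/3)y_{North}.
Setting y_{South} = y_{North} in the reaction function: y_{South} = 236/9 − (1/3)y_{South}, so y_{South} = (236/9) / (4/3) = 59/3.
Price P = 303 − 3·(118/3) = 185.
South's profit: (185 − 67)·(59/3) − 1.5(59/3)² = 1740.5.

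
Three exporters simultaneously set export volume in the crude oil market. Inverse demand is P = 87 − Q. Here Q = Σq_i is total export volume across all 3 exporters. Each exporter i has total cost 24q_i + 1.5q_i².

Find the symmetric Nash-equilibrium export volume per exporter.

A representative exporter's profit is π_i = q_i(87 − Q) − 24q_i − 1.5q_i², with Q = q_i + Σ_{j≠i} q_j.
First-order condition: 63 − 5q_i − Σ_{j≠i} q_j = 0.
In a symmetric equilibrium every exporter chooses the same q, so Σ_{j≠i} q_j = 2q. The condition becomes 63 − 7q = 0, giving q = 63/7 = 9.

9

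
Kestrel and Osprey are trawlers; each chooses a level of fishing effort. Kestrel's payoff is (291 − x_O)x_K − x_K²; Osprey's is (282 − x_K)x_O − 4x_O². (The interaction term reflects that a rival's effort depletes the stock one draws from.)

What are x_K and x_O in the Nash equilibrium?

Expanding Kestrel's payoff: 291x_K − x_Ox_K − x_K².
∂π/∂x_K = 291 − x_O − 2x_K = 0, so x_K = 145.5 − 0.5x_O.
Likewise for Osprey: x_O = 35.25 − 0.125x_K.
Plugging x_O into Kestrel's best response: x_K = 145.5 − 0.5(35.25 − 0.125x_K) ⇒ 0.9375x_K = 127.875, so x_K = 136.4.
Then x_O = 35.25 − 0.125·136.4 = 18.2.

136.4, 18.2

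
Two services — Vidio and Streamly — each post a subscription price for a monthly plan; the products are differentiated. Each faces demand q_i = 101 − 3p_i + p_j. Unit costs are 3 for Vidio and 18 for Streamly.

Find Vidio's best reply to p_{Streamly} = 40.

25

Vidio's profit: π = (p_{Vidio} − 3)(101 − 3p_{Vidio} + p_{Streamly}).
∂π/∂p_{Vidio} = 110 − 6p_{Vidio} + p_{Streamly} = 0 ⇒ p_{Vidio} = 55/3 + (1/6)p_{Streamly}.
At p_{Streamly} = 40: p_{Vidio} = 55/3 + (1/6)·40 = 25.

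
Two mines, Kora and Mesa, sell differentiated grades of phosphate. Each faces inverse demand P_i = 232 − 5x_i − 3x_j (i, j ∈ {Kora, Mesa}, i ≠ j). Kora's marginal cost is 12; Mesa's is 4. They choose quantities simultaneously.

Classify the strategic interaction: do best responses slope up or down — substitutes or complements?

strategic substitutes

Mine Kora's profit: π = x_{Kora}(232 − 5x_{Kora} − 3x_{Mesa}) − 12x_{Kora}.
∂π/∂x_{Kora} = 220 − 10x_{Kora} − 3x_{Mesa} = 0 ⇒ x_{Kora} = 22 − 0.3x_{Mesa}.
The best-response slope dx_{Kora}/dx_{Mesa} = −0.3 < 0: the reaction function is downward-sloping, so the choices are strategic substitutes.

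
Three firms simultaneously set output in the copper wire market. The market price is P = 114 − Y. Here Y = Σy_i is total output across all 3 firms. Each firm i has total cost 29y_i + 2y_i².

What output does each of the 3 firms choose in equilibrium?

10.625

A representative firm's profit is π_i = y_i(114 − Y) − 29y_i − 2y_i², with Y = y_i + Σ_{j≠i} y_j.
First-order condition: 85 − 6y_i − Σ_{j≠i} y_j = 0.
In a symmetric equilibrium every firm chooses the same y, so Σ_{j≠i} y_j = 2y. The condition becomes 85 − 8y = 0, giving y = 85/8 = 10.625.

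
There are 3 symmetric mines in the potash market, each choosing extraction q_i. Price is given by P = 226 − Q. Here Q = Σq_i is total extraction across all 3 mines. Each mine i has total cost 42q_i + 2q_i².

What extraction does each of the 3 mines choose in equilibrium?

A representative mine's profit is π_i = q_i(226 − Q) − 42q_i − 2q_i², with Q = q_i + Σ_{j≠i} q_j.
First-order condition: 184 − 6q_i − Σ_{j≠i} q_j = 0.
In a symmetric equilibrium every mine chooses the same q, so Σ_{j≠i} q_j = 2q. The condition becomes 184 − 8q = 0, giving q = 184/8 = 23.

23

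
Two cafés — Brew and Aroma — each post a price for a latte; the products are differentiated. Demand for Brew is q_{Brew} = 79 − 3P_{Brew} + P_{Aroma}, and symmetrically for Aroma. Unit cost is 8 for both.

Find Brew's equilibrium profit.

476.28

Brew's profit: π = (P_{Brew} − 8)(79 − 3P_{Brew} + P_{Aroma}).
∂π/∂P_{Brew} = 103 − 6P_{Brew} + P_{Aroma} = 0 ⇒ P_{Brew} = 103/6 + (1/6)P_{Aroma}.
Setting P_{Brew} = P_{Aroma} in the reaction function: P_{Brew} = 103/6 + (1/6)P_{Brew}, so P_{Brew} = (103/6) / (5/6) = 20.6.
q_{Brew} = 79 − 3·20.6 + 20.6 = 37.8.
Profit = (20.6 − 8)·37.8 = 476.28.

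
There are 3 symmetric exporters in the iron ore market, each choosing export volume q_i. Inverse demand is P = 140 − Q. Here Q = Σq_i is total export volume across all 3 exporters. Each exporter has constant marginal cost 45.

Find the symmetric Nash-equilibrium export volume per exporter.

23.75

A representative exporter's profit is π_i = q_i(140 − Q) − 45q_i, with Q = q_i + Σ_{j≠i} q_j.
First-order condition: 95 − 2q_i − Σ_{j≠i} q_j = 0.
With identical exporters, set every q_j = q: then 95 − 2q − 2q = 0, i.e. q = 95/4 = 23.75.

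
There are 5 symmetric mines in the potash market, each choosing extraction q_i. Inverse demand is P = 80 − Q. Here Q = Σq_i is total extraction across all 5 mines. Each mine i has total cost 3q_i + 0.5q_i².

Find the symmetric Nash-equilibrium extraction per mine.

A representative mine's profit is π_i = q_i(80 − Q) − 3q_i − 0.5q_i², with Q = q_i + Σ_{j≠i} q_j.
First-order condition: 77 − 3q_i − Σ_{j≠i} q_j = 0.
With identical mines, set every q_j = q: then 77 − 3q − 4q = 0, i.e. q = 77/7 = 11.

11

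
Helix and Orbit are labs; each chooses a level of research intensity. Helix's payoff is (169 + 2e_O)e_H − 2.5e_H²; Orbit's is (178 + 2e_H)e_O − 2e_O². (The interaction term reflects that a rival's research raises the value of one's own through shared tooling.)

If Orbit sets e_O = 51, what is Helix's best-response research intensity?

Expanding Helix's payoff: 169e_H + 2e_Oe_H − 2.5e_H².
∂π/∂e_H = 169 + 2e_O − 5e_H = 0, so e_H = 33.8 + 0.4e_O.
At e_O = 51: e_H = 33.8 + 0.4·51 = 54.2.

54.2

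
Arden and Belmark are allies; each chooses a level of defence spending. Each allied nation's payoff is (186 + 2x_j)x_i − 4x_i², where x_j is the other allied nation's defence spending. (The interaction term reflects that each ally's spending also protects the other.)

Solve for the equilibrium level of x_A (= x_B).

Arden's payoff is (186 + 2x_B)x_A − 4x_A².
∂π/∂x_A = 186 + 2x_B − 8x_A = 0, so x_A = 23.25 + 0.25x_B.
Setting x_A = x_B in the reaction function: x_A = 23.25 + 0.25x_A, so x_A = 23.25 / 0.75 = 31.

31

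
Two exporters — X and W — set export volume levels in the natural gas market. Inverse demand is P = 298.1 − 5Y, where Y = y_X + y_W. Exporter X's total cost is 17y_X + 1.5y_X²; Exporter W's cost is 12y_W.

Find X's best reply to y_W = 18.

Exporter X's profit: π = y_X(298.1 − 5(y_X + y_W)) − 17y_X − 1.5y_X².
∂π/∂y_X = 281.1 − 13y_X − 5y_W = 0, so y_X = 2811/130 − (5/13)y_W.
At y_W = 18: y_X = 2811/130 − (5/13)·18 = 14.7.

14.7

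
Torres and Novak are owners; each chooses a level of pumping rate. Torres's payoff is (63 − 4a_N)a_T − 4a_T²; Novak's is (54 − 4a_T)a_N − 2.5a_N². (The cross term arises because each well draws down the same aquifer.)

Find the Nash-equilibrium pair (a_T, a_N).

4.125, 7.5

Expanding Torres's payoff: 63a_T − 4a_Na_T − 4a_T².
∂π/∂a_T = 63 − 4a_N − 8a_T = 0, so a_T = 7.875 − 0.5a_N.
Likewise for Novak: a_N = 10.8 − 0.8a_T.
Solving the two reaction functions simultaneously: (1 − (−0.5)(−0.8))a_T = 7.875 − 0.5·10.8, so 0.6a_T = 2.475 and a_T = 4.125.
Then a_N = 10.8 − 0.8·4.125 = 7.5.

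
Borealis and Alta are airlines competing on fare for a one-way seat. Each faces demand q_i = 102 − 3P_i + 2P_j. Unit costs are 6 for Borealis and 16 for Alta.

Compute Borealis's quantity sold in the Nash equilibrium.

77.625

Borealis's profit: π = (P_{Borealis} − 6)(102 − 3P_{Borealis} + 2P_{Alta}).
∂π/∂P_{Borealis} = 120 − 6P_{Borealis} + 2P_{Alta} = 0 ⇒ P_{Borealis} = 20 + (1/3)P_{Alta}.
Similarly P_{Alta} = 25 + (1/3)P_{Borealis}.
Plugging P_{Alta} into Borealis's best response: P_{Borealis} = 20 + (1/3)(25 + (1/3)P_{Borealis}) ⇒ (8/9)P_{Borealis} = 85/3, so P_{Borealis} = 31.875.
Then P_{Alta} = 25 + (1/3)·31.875 = 35.625.
q_{Borealis} = 102 − 3·31.875 + 2·35.625 = 77.625.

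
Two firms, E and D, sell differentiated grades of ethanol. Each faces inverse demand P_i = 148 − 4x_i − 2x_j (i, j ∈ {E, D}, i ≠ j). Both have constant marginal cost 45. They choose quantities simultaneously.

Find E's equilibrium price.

Firm E's profit: π = x_E(148 − 4x_E − 2x_D) − 45x_E.
∂π/∂x_E = 103 − 8x_E − 2x_D = 0 ⇒ x_E = 12.875 − 0.25x_D.
By symmetry x_D = x_E; substituting into the reaction function, 1.25x_E = 12.875 and x_E = 10.3.
P_E = 148 − 4·10.3 − 2·10.3 = 86.2.

86.2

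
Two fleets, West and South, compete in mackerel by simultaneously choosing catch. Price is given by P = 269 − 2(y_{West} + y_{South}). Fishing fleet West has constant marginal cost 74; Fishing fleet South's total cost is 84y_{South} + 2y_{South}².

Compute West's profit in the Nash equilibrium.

3612.5

Fishing fleet West's profit: π = y_{West}(269 − 2(y_{West} + y_{South})) − 74y_{West}.
∂π/∂y_{West} = 195 − 4y_{West} − 2y_{South} = 0, so y_{West} = 48.75 − 0.5y_{South}.
For South: ∂π/∂y_{South} = 185 − 8y_{South} − 2y_{West} = 0 ⇒ y_{South} = 23.125 − 0.25y_{West}.
Plugging y_{South} into West's best response: y_{West} = 48.75 − 0.5(23.125 − 0.25y_{West}) ⇒ 0.875y_{West} = 37.1875, so y_{West} = 42.5.
Then y_{South} = 23.125 − 0.25·42.5 = 12.5.
Price P = 269 − 2·55 = 159.
West's profit: (159 − 74)·42.5 = 3612.5.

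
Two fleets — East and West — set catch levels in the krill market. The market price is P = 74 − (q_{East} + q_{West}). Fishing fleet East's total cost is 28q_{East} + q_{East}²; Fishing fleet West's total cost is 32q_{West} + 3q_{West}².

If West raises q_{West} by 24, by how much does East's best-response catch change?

-6

Fishing fleet East's profit: π = q_{East}(74 − (q_{East} + q_{West})) − 28q_{East} − q_{East}².
∂π/∂q_{East} = 46 − 4q_{East} − q_{West} = 0, so q_{East} = 11.5 − 0.25q_{West}.
The reaction-function slope is −0.25, so a 24-unit rise in q_{West} moves q_{East} by −0.25 × 24 = −6. East's best response falls — the actions are strategic substitutes.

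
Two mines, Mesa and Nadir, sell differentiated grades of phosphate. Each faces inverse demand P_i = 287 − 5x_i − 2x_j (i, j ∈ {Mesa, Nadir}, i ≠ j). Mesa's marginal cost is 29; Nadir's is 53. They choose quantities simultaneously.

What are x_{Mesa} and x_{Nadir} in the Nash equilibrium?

22, 19

Mine Mesa's profit: π = x_{Mesa}(287 − 5x_{Mesa} − 2x_{Nadir}) − 29x_{Mesa}.
∂π/∂x_{Mesa} = 258 − 10x_{Mesa} − 2x_{Nadir} = 0 ⇒ x_{Mesa} = 25.8 − 0.2x_{Nadir}.
Similarly x_{Nadir} = 23.4 − 0.2x_{Mesa}.
Solving the two reaction functions simultaneously: (1 − (−0.2)(−0.2))x_{Mesa} = 25.8 − 0.2·23.4, so 0.96x_{Mesa} = 21.12 and x_{Mesa} = 22.
Then x_{Nadir} = 23.4 − 0.2·22 = 19.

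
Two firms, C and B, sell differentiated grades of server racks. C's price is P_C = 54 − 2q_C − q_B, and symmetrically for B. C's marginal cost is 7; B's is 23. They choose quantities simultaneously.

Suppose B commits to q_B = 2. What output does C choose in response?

11.25

Firm C's profit: π = q_C(54 − 2q_C − q_B) − 7q_C.
∂π/∂q_C = 47 − 4q_C − q_B = 0 ⇒ q_C = 11.75 − 0.25q_B.
At q_B = 2: q_C = 11.75 − 0.25·2 = 11.25.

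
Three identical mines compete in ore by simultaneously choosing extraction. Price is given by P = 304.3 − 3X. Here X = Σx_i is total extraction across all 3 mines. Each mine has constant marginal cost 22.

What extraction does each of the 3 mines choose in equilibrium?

23.525

A representative mine's profit is π_i = x_i(304.3 − 3X) − 22x_i, with X = x_i + Σ_{j≠i} x_j.
First-order condition: 282.3 − 6x_i − 3Σ_{j≠i} x_j = 0.
With identical mines, set every x_j = x: then 282.3 − 6x − 6x = 0, i.e. x = 282.3/12 = 23.525.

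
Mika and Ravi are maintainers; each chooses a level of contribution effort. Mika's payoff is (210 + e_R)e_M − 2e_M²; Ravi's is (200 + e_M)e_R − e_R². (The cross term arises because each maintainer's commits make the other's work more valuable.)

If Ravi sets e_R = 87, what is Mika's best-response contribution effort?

74.25

Expanding Mika's payoff: 210e_M + e_Re_M − 2e_M².
∂π/∂e_M = 210 + e_R − 4e_M = 0, so e_M = 52.5 + 0.25e_R.
At e_R = 87: e_M = 52.5 + 0.25·87 = 74.25.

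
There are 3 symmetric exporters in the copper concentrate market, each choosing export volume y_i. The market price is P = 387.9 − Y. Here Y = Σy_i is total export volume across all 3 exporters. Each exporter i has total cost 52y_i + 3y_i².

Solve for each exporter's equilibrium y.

A representative exporter's profit is π_i = y_i(387.9 − Y) − 52y_i − 3y_i², with Y = y_i + Σ_{j≠i} y_j.
First-order condition: 335.9 − 8y_i − Σ_{j≠i} y_j = 0.
In a symmetric equilibrium every exporter chooses the same y, so Σ_{j≠i} y_j = 2y. The condition becomes 335.9 − 10y = 0, giving y = 335.9/10 = 33.59.

33.59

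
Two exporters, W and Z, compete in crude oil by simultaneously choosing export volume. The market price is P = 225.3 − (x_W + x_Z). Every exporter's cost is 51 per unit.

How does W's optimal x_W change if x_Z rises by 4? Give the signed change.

Exporter W's profit: π = x_W(225.3 − (x_W + x_Z)) − 51x_W.
∂π/∂x_W = 174.3 − 2x_W − x_Z = 0, so x_W = 87.15 − 0.5x_Z.
The reaction-function slope is −0.5, so a 4-unit rise in x_Z moves x_W by −0.5 × 4 = −2. W's best response falls — the actions are strategic substitutes.

-2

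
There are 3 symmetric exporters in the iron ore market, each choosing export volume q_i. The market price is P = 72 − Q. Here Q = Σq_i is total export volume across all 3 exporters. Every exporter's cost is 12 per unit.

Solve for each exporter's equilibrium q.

A representative exporter's profit is π_i = q_i(72 − Q) − 12q_i, with Q = q_i + Σ_{j≠i} q_j.
First-order condition: 60 − 2q_i − Σ_{j≠i} q_j = 0.
Imposing symmetry (q_j = q for all j) turns Σ_{j≠i} q_j into 2q, so 60 = 4q and q = 15.

15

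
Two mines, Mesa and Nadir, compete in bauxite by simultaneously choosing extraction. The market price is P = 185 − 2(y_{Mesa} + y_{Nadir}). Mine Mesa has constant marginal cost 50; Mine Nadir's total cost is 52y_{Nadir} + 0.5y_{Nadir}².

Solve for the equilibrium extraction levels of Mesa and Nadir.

25.5625, 16.375

Mine Mesa's profit: π = y_{Mesa}(185 − 2(y_{Mesa} + y_{Nadir})) − 50y_{Mesa}.
∂π/∂y_{Mesa} = 135 − 4y_{Mesa} − 2y_{Nadir} = 0, so y_{Mesa} = 33.75 − 0.5y_{Nadir}.
For Nadir: ∂π/∂y_{Nadir} = 133 − 5y_{Nadir} − 2y_{Mesa} = 0 ⇒ y_{Nadir} = 26.6 − 0.4y_{Mesa}.
Substituting the second reaction function into the first: y_{Mesa} = 33.75 − 0.5(26.6 − 0.4y_{Mesa}), which gives 0.8y_{Mesa} = 20.45 ⇒ y_{Mesa} = 25.5625.
Then y_{Nadir} = 26.6 − 0.4·25.5625 = 16.375.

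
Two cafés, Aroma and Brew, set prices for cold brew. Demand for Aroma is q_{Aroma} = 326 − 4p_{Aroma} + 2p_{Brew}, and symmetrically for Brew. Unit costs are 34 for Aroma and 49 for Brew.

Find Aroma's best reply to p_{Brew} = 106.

84.25

Aroma's profit: π = (p_{Aroma} − 34)(326 − 4p_{Aroma} + 2p_{Brew}).
∂π/∂p_{Aroma} = 462 − 8p_{Aroma} + 2p_{Brew} = 0 ⇒ p_{Aroma} = 57.75 + 0.25p_{Brew}.
At p_{Brew} = 106: p_{Aroma} = 57.75 + 0.25·106 = 84.25.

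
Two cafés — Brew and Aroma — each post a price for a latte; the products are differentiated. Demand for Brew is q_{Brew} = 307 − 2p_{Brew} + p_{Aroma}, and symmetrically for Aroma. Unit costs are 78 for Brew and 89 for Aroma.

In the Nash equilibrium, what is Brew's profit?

12105.68

Brew's profit: π = (p_{Brew} − 78)(307 − 2p_{Brew} + p_{Aroma}).
∂π/∂p_{Brew} = 463 − 4p_{Brew} + p_{Aroma} = 0 ⇒ p_{Brew} = 115.75 + 0.25p_{Aroma}.
Similarly p_{Aroma} = 121.25 + 0.25p_{Brew}.
Plugging p_{Aroma} into Brew's best response: p_{Brew} = 115.75 + 0.25(121.25 + 0.25p_{Brew}) ⇒ 0.9375p_{Brew} = 146.0625, so p_{Brew} = 155.8.
Then p_{Aroma} = 121.25 + 0.25·155.8 = 160.2.
q_{Brew} = 307 − 2·155.8 + 160.2 = 155.6.
Profit = (155.8 − 78)·155.6 = 12105.68.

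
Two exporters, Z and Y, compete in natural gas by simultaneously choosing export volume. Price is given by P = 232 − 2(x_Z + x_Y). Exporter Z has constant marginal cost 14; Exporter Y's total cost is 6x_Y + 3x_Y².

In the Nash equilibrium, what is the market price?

Exporter Z's profit: π = x_Z(232 − 2(x_Z + x_Y)) − 14x_Z.
∂π/∂x_Z = 218 − 4x_Z − 2x_Y = 0, so x_Z = 54.5 − 0.5x_Y.
For Y: ∂π/∂x_Y = 226 − 10x_Y − 2x_Z = 0 ⇒ x_Y = 22.6 − 0.2x_Z.
Plugging x_Y into Z's best response: x_Z = 54.5 − 0.5(22.6 − 0.2x_Z) ⇒ 0.9x_Z = 43.2, so x_Z = 48.
Then x_Y = 22.6 − 0.2·48 = 13.
Equilibrium price: P = 232 − 2·61 = 110.

110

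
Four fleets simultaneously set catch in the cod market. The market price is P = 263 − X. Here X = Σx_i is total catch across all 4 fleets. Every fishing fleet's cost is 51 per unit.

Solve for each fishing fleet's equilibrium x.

A representative fishing fleet's profit is π_i = x_i(263 − X) − 51x_i, with X = x_i + Σ_{j≠i} x_j.
First-order condition: 212 − 2x_i − Σ_{j≠i} x_j = 0.
Imposing symmetry (x_j = x for all j) turns Σ_{j≠i} x_j into 3x, so 212 = 5x and x = 42.4.

42.4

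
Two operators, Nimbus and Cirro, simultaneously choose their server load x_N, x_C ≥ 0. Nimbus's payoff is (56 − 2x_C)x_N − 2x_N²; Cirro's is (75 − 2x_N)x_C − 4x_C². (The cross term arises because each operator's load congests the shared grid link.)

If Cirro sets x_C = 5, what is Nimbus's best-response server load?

11.5

Expanding Nimbus's payoff: 56x_N − 2x_Cx_N − 2x_N².
∂π/∂x_N = 56 − 2x_C − 4x_N = 0, so x_N = 14 − 0.5x_C.
At x_C = 5: x_N = 14 − 0.5·5 = 11.5.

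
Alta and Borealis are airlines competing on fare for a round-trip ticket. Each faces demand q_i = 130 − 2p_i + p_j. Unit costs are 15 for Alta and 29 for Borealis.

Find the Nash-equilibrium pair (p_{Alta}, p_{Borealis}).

55.2, 60.8

Alta's profit: π = (p_{Alta} − 15)(130 − 2p_{Alta} + p_{Borealis}).
∂π/∂p_{Alta} = 160 − 4p_{Alta} + p_{Borealis} = 0 ⇒ p_{Alta} = 40 + 0.25p_{Borealis}.
Similarly p_{Borealis} = 47 + 0.25p_{Alta}.
Substituting the second reaction function into the first: p_{Alta} = 40 + 0.25(47 + 0.25p_{Alta}), which gives 0.9375p_{Alta} = 51.75 ⇒ p_{Alta} = 55.2.
Then p_{Borealis} = 47 + 0.25·55.2 = 60.8.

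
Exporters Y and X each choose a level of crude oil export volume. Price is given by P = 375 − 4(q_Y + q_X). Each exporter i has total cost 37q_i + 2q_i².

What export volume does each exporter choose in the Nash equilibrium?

21.125

Exporter Y's profit: π = q_Y(375 − 4(q_Y + q_X)) − 37q_Y − 2q_Y².
∂π/∂q_Y = 338 − 12q_Y − 4q_X = 0, so q_Y = 169/6 − (1/3)q_X.
Setting q_Y = q_X in the reaction function: q_Y = 169/6 − (1/3)q_Y, so q_Y = (169/6) / (4/3) = 21.125.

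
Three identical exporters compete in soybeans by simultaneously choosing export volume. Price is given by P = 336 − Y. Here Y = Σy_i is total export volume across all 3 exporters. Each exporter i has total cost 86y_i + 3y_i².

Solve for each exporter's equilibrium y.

25

A representative exporter's profit is π_i = y_i(336 − Y) − 86y_i − 3y_i², with Y = y_i + Σ_{j≠i} y_j.
First-order condition: 250 − 8y_i − Σ_{j≠i} y_j = 0.
With identical exporters, set every y_j = y: then 250 − 8y − 2y = 0, i.e. y = 250/10 = 25.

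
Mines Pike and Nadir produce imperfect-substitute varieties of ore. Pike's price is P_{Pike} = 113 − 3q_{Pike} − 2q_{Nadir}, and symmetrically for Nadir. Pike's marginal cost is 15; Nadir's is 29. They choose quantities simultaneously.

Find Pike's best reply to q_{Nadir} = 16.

11

Mine Pike's profit: π = q_{Pike}(113 − 3q_{Pike} − 2q_{Nadir}) − 15q_{Pike}.
∂π/∂q_{Pike} = 98 − 6q_{Pike} − 2q_{Nadir} = 0 ⇒ q_{Pike} = 49/3 − (1/3)q_{Nadir}.
At q_{Nadir} = 16: q_{Pike} = 49/3 − (1/3)·16 = 11.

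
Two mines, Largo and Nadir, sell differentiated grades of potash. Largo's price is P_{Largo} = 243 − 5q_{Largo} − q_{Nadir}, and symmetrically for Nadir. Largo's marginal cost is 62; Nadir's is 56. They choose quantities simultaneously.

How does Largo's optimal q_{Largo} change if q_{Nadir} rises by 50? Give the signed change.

Mine Largo's profit: π = q_{Largo}(243 − 5q_{Largo} − q_{Nadir}) − 62q_{Largo}.
∂π/∂q_{Largo} = 181 − 10q_{Largo} − q_{Nadir} = 0 ⇒ q_{Largo} = 18.1 − 0.1q_{Nadir}.
The reaction-function slope is −0.1, so a 50-unit rise in q_{Nadir} moves q_{Largo} by −0.1 × 50 = −5. Largo's best response falls — the actions are strategic substitutes.

-5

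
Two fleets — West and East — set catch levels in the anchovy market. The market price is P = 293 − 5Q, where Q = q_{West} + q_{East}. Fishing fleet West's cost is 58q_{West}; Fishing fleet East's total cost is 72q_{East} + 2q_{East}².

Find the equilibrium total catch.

Fishing fleet West's profit: π = q_{West}(293 − 5(q_{West} + q_{East})) − 58q_{West}.
∂π/∂q_{West} = 235 − 10q_{West} − 5q_{East} = 0, so q_{West} = 23.5 − 0.5q_{East}.
For East: ∂π/∂q_{East} = 221 − 14q_{East} − 5q_{West} = 0 ⇒ q_{East} = 221/14 − (5/14)q_{West}.
Solving the two reaction functions simultaneously: (1 − (−0.5)(−5/14))q_{West} = 23.5 − 0.5·(221/14), so (23/28)q_{West} = 437/28 and q_{West} = 19.
Then q_{East} = 221/14 − (5/14)·19 = 9.
Total catch: 19 + 9 = 28.

28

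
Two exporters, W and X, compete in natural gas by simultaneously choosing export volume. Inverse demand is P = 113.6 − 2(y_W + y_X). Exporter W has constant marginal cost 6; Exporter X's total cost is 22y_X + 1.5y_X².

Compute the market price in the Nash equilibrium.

Exporter W's profit: π = y_W(113.6 − 2(y_W + y_X)) − 6y_W.
∂π/∂y_W = 107.6 − 4y_W − 2y_X = 0, so y_W = 26.9 − 0.5y_X.
For X: ∂π/∂y_X = 91.6 − 7y_X − 2y_W = 0 ⇒ y_X = 458/35 − (2/7)y_W.
Solving the two reaction functions simultaneously: (1 − (−0.5)(−2/7))y_W = 26.9 − 0.5·(458/35), so (6/7)y_W = 285/14 and y_W = 23.75.
Then y_X = 458/35 − (2/7)·23.75 = 6.3.
Equilibrium price: P = 113.6 − 2·30.05 = 53.5.

53.5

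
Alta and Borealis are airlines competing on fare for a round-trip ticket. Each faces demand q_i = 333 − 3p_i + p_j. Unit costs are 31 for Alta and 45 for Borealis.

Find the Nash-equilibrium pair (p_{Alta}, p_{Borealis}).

86.4, 92.4

Alta's profit: π = (p_{Alta} − 31)(333 − 3p_{Alta} + p_{Borealis}).
∂π/∂p_{Alta} = 426 − 6p_{Alta} + p_{Borealis} = 0 ⇒ p_{Alta} = 71 + (1/6)p_{Borealis}.
Similarly p_{Borealis} = 78 + (1/6)p_{Alta}.
Substituting the second reaction function into the first: p_{Alta} = 71 + (1/6)(78 + (1/6)p_{Alta}), which gives (35/36)p_{Alta} = 84 ⇒ p_{Alta} = 86.4.
Then p_{Borealis} = 78 + (1/6)·86.4 = 92.4.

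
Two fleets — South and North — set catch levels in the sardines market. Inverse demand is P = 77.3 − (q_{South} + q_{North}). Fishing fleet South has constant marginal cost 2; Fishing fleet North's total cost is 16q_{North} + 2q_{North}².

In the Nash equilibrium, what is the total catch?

Fishing fleet South's profit: π = q_{South}(77.3 − (q_{South} + q_{North})) − 2q_{South}.
∂π/∂q_{South} = 75.3 − 2q_{South} − q_{North} = 0, so q_{South} = 37.65 − 0.5q_{North}.
For North: ∂π/∂q_{North} = 61.3 − 6q_{North} − q_{South} = 0 ⇒ q_{North} = 613/60 − (1/6)q_{South}.
Solving the two reaction functions simultaneously: (1 − (−0.5)(−1/6))q_{South} = 37.65 − 0.5·(613/60), so (11/12)q_{South} = 781/24 and q_{South} = 35.5.
Then q_{North} = 613/60 − (1/6)·35.5 = 4.3.
Total catch: 35.5 + 4.3 = 39.8.

39.8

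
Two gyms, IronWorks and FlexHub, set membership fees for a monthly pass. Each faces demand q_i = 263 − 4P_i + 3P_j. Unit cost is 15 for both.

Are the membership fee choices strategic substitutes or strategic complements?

strategic complements

IronWorks's profit: π = (P_{IronWorks} − 15)(263 − 4P_{IronWorks} + 3P_{FlexHub}).
∂π/∂P_{IronWorks} = 323 − 8P_{IronWorks} + 3P_{FlexHub} = 0 ⇒ P_{IronWorks} = 40.375 + 0.375P_{FlexHub}.
The best-response slope dP_{IronWorks}/dP_{FlexHub} = 0.375 > 0: the reaction function is upward-sloping, so the choices are strategic complements.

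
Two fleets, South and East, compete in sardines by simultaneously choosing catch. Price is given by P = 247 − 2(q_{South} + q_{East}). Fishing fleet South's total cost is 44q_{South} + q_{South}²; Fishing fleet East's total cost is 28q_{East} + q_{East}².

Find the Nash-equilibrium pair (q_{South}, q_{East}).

24.375, 28.375

Fishing fleet South's profit: π = q_{South}(247 − 2(q_{South} + q_{East})) − 44q_{South} − q_{South}².
∂π/∂q_{South} = 203 − 6q_{South} − 2q_{East} = 0, so q_{South} = 203/6 − (1/3)q_{East}.
By the same steps for East: q_{East} = 36.5 − (1/3)q_{South}.
Solving the two reaction functions simultaneously: (1 − (−1/3)(−1/3))q_{South} = 203/6 − (1/3)·36.5, so (8/9)q_{South} = 65/3 and q_{South} = 24.375.
Then q_{East} = 36.5 − (1/3)·24.375 = 28.375.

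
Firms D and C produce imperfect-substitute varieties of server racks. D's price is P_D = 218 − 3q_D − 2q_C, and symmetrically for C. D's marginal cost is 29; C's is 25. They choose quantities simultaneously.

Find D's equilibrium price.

99.125

Firm D's profit: π = q_D(218 − 3q_D − 2q_C) − 29q_D.
∂π/∂q_D = 189 − 6q_D − 2q_C = 0 ⇒ q_D = 31.5 − (1/3)q_C.
Similarly q_C = 193/6 − (1/3)q_D.
Solving the two reaction functions simultaneously: (1 − (−1/3)(−1/3))q_D = 31.5 − (1/3)·(193/6), so (8/9)q_D = 187/9 and q_D = 23.375.
Then q_C = 193/6 − (1/3)·23.375 = 24.375.
P_D = 218 − 3·23.375 − 2·24.375 = 99.125.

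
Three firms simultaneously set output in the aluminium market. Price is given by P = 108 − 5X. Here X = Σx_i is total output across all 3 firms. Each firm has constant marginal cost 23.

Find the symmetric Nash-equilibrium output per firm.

4.25

A representative firm's profit is π_i = x_i(108 − 5X) − 23x_i, with X = x_i + Σ_{j≠i} x_j.
First-order condition: 85 − 10x_i − 5Σ_{j≠i} x_j = 0.
In a symmetric equilibrium every firm chooses the same x, so Σ_{j≠i} x_j = 2x. The condition becomes 85 − 20x = 0, giving x = 85/20 = 4.25.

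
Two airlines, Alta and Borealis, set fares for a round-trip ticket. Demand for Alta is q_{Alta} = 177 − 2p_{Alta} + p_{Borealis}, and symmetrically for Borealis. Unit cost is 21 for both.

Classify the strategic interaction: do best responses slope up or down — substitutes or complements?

strategic complements

Alta's profit: π = (p_{Alta} − 21)(177 − 2p_{Alta} + p_{Borealis}).
∂π/∂p_{Alta} = 219 − 4p_{Alta} + p_{Borealis} = 0 ⇒ p_{Alta} = 54.75 + 0.25p_{Borealis}.
The best-response slope dp_{Alta}/dp_{Borealis} = 0.25 > 0: the reaction function is upward-sloping, so the choices are strategic complements.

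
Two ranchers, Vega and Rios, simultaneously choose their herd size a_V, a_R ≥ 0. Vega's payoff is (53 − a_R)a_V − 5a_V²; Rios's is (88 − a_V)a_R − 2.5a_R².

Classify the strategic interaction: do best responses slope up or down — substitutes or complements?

Expanding Vega's payoff: 53a_V − a_Ra_V − 5a_V².
∂π/∂a_V = 53 − a_R − 10a_V = 0, so a_V = 5.3 − 0.1a_R.
The best-response slope da_V/da_R = −0.1 < 0: the reaction function is downward-sloping, so the choices are strategic substitutes.

strategic substitutes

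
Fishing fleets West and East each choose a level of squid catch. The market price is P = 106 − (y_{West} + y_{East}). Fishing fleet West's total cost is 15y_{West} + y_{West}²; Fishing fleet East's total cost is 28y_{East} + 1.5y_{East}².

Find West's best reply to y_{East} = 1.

22.5

Fishing fleet West's profit: π = y_{West}(106 − (y_{West} + y_{East})) − 15y_{West} − y_{West}².
∂π/∂y_{West} = 91 − 4y_{West} − y_{East} = 0, so y_{West} = 22.75 − 0.25y_{East}.
At y_{East} = 1: y_{West} = 22.75 − 0.25·1 = 22.5.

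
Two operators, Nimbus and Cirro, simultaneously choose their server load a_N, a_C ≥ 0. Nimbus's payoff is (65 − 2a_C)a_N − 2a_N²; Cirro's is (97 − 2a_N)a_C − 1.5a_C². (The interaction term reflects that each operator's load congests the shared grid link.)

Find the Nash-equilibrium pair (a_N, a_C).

0.125, 32.25

Expanding Nimbus's payoff: 65a_N − 2a_Ca_N − 2a_N².
∂π/∂a_N = 65 − 2a_C − 4a_N = 0, so a_N = 16.25 − 0.5a_C.
Likewise for Cirro: a_C = 97/3 − (2/3)a_N.
Solving the two reaction functions simultaneously: (1 − (−0.5)(−2/3))a_N = 16.25 − 0.5·(97/3), so (2/3)a_N = 1/12 and a_N = 0.125.
Then a_C = 97/3 − (2/3)·0.125 = 32.25.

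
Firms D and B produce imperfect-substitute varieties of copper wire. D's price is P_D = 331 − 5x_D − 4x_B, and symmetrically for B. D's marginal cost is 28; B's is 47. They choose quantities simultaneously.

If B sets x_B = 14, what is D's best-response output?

24.7

Firm D's profit: π = x_D(331 − 5x_D − 4x_B) − 28x_D.
∂π/∂x_D = 303 − 10x_D − 4x_B = 0 ⇒ x_D = 30.3 − 0.4x_B.
At x_B = 14: x_D = 30.3 − 0.4·14 = 24.7.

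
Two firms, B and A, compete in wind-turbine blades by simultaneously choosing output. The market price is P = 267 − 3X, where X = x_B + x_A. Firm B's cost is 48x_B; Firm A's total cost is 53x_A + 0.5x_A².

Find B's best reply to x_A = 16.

Firm B's profit: π = x_B(267 − 3(x_B + x_A)) − 48x_B.
∂π/∂x_B = 219 − 6x_B − 3x_A = 0, so x_B = 36.5 − 0.5x_A.
At x_A = 16: x_B = 36.5 − 0.5·16 = 28.5.

28.5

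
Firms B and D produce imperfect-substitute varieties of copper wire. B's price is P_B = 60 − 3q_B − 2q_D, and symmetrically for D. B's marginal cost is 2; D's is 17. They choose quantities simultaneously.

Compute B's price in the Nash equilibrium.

26.5625

Firm B's profit: π = q_B(60 − 3q_B − 2q_D) − 2q_B.
∂π/∂q_B = 58 − 6q_B − 2q_D = 0 ⇒ q_B = 29/3 − (1/3)q_D.
Similarly q_D = 43/6 − (1/3)q_B.
Plugging q_D into B's best response: q_B = 29/3 − (1/3)(43/6 − (1/3)q_B) ⇒ (8/9)q_B = 131/18, so q_B = 8.1875.
Then q_D = 43/6 − (1/3)·8.1875 = 4.4375.
P_B = 60 − 3·8.1875 − 2·4.4375 = 26.5625.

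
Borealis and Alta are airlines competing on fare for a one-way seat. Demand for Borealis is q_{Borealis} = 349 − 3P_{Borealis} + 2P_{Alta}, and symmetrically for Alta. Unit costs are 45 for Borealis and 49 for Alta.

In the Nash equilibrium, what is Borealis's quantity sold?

230.25

Borealis's profit: π = (P_{Borealis} − 45)(349 − 3P_{Borealis} + 2P_{Alta}).
∂π/∂P_{Borealis} = 484 − 6P_{Borealis} + 2P_{Alta} = 0 ⇒ P_{Borealis} = 242/3 + (1/3)P_{Alta}.
Similarly P_{Alta} = 248/3 + (1/3)P_{Borealis}.
Plugging P_{Alta} into Borealis's best response: P_{Borealis} = 242/3 + (1/3)(248/3 + (1/3)P_{Borealis}) ⇒ (8/9)P_{Borealis} = 974/9, so P_{Borealis} = 121.75.
Then P_{Alta} = 248/3 + (1/3)·121.75 = 123.25.
q_{Borealis} = 349 − 3·121.75 + 2·123.25 = 230.25.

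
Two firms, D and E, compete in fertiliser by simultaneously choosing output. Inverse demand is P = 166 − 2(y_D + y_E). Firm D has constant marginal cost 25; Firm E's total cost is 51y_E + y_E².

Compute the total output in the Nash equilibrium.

Firm D's profit: π = y_D(166 − 2(y_D + y_E)) − 25y_D.
∂π/∂y_D = 141 − 4y_D − 2y_E = 0, so y_D = 35.25 − 0.5y_E.
For E: ∂π/∂y_E = 115 − 6y_E − 2y_D = 0 ⇒ y_E = 115/6 − (1/3)y_D.
Plugging y_E into D's best response: y_D = 35.25 − 0.5(115/6 − (1/3)y_D) ⇒ (5/6)y_D = 77/3, so y_D = 30.8.
Then y_E = 115/6 − (1/3)·30.8 = 8.9.
Total output: 30.8 + 8.9 = 39.7.

39.7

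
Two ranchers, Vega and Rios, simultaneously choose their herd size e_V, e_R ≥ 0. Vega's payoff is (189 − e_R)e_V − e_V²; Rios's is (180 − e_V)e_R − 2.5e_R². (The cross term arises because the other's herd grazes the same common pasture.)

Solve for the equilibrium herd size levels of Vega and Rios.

Expanding Vega's payoff: 189e_V − e_Re_V − e_V².
∂π/∂e_V = 189 − e_R − 2e_V = 0, so e_V = 94.5 − 0.5e_R.
Likewise for Rios: e_R = 36 − 0.2e_V.
Plugging e_R into Vega's best response: e_V = 94.5 − 0.5(36 − 0.2e_V) ⇒ 0.9e_V = 76.5, so e_V = 85.
Then e_R = 36 − 0.2·85 = 19.

85, 19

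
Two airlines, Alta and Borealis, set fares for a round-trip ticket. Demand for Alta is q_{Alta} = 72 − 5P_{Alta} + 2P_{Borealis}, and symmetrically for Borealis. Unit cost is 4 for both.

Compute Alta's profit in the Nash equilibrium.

Alta's profit: π = (P_{Alta} − 4)(72 − 5P_{Alta} + 2P_{Borealis}).
∂π/∂P_{Alta} = 92 − 10P_{Alta} + 2P_{Borealis} = 0 ⇒ P_{Alta} = 9.2 + 0.2P_{Borealis}.
The game is symmetric, so in equilibrium P_{Borealis} = P_{Alta}: the reaction function gives 0.8P_{Alta} = 9.2, hence P_{Alta} = 11.5.
q_{Alta} = 72 − 5·11.5 + 2·11.5 = 37.5.
Profit = (11.5 − 4)·37.5 = 281.25.

281.25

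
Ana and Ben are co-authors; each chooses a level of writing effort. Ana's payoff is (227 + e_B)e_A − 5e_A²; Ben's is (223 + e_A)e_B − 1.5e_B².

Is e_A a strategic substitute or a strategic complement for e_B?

strategic complements

Expanding Ana's payoff: 227e_A + e_Be_A − 5e_A².
∂π/∂e_A = 227 + e_B − 10e_A = 0, so e_A = 22.7 + 0.1e_B.
The best-response slope de_A/de_B = 0.1 > 0: the reaction function is upward-sloping, so the choices are strategic complements.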